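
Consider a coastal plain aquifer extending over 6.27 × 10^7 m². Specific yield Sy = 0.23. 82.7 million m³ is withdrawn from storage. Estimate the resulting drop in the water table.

Δh ≈ 5.73 m

ΔV = 82.7 million m³ = 8.27 × 10^7 m³
Δh = ΔV / (Sy × A) = 8.27 × 10^7 m³ / (0.23 × 6.27 × 10^7 m²) = 5.735 m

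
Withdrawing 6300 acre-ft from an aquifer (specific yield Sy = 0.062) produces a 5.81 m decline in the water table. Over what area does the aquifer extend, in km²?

ΔV = 6300 acre-ft = 7.771 × 10^6 m³
A = ΔV / (Sy × Δh) = 7.771 × 10^6 / (0.062 × 5.81) = 2.157 × 10^7 m²
A = 2.157 × 10^7 m² = 21.57 km²

A ≈ 21.6 km²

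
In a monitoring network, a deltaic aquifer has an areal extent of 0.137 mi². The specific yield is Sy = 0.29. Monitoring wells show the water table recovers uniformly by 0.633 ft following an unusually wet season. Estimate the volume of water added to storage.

A = 0.137 mi² = 3.548 × 10^5 m²
Δh = 0.633 ft = 0.1929 m
ΔV = Sy × A × Δh = 0.29 × 3.548 × 10^5 m² × 0.1929 m = 19850 m³

ΔV ≈ 19900 m³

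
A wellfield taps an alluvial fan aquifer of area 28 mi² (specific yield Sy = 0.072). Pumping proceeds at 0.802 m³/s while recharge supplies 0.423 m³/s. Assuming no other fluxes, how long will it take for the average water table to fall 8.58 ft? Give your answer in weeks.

A = 28 mi² = 7.252 × 10^7 m²
Δh = 8.58 ft = 2.615 m
ΔV = Sy × A × Δh = 0.072 × 7.252 × 10^7 × 2.615 = 1.365 × 10^7 m³
Net withdrawal = 0.802 − 0.423 = 0.379 m³/s = 32750 m³/d
t = ΔV / Q = 1.365 × 10^7 m³ / 32750 m³/d = 417 d
t = 417 d ≈ 59.57 weeks

t ≈ 59.6 weeks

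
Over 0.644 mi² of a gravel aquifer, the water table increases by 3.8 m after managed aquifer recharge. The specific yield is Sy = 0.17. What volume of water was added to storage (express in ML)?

A = 0.644 mi² = 1.668 × 10^6 m²
ΔV = Sy × A × Δh = 0.17 × 1.668 × 10^6 m² × 3.8 m = 1.077 × 10^6 m³
ΔV = 1.077 × 10^6 m³ = 1077 ML

ΔV ≈ 1080 ML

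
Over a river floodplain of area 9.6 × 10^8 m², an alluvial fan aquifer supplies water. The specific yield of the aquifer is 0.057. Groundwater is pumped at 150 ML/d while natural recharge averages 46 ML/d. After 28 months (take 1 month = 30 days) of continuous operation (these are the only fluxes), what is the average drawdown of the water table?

Δh ≈ 1.6 m

Net abstraction = 150 − 46 = 104 ML/d
Q_net = 104 ML/d = 1.04 × 10^5 m³/d
t = 28 months = 840 d
ΔV = Q × t = 1.04 × 10^5 m³/d × 840 d = 8.736 × 10^7 m³
Δh = ΔV / (Sy × A) = 8.736 × 10^7 / (0.057 × 9.6 × 10^8) = 1.596 m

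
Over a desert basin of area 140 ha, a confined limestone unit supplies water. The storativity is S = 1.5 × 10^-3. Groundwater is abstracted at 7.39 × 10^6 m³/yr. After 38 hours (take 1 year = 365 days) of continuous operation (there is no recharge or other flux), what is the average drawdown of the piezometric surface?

A = 140 ha = 1.4 × 10^6 m²
Q = 7.39 × 10^6 m³/yr = 20250 m³/d
t = 38 hours = 1.583 d
ΔV = Q × t = 20250 m³/d × 1.583 d = 32060 m³
Δh = ΔV / (S × A) = 32060 / (0.0015 × 1.4 × 10^6) = 15.27 m

Δh ≈ 15.3 m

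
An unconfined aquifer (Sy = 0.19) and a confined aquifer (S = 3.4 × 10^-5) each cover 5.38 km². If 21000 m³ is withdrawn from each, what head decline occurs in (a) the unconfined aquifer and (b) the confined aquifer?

Δh_u ≈ 0.0205 m; Δh_c ≈ 115 m

A = 5.38 km² = 5.38 × 10^6 m²
Unconfined: Δh_u = ΔV/(Sy·A) = 21000/(0.19 × 5.38 × 10^6) = 0.02054 m
Confined: Δh_c = ΔV/(S·A) = 21000/(3.4 × 10^-5 × 5.38 × 10^6) = 114.8 m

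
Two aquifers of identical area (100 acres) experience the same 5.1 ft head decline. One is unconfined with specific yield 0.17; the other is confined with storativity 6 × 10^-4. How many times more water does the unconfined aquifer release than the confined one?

A = 100 acres = 4.047 × 10^5 m²
Δh = 5.1 ft = 1.554 m
Unconfined: ΔV_u = Sy × A × Δh = 0.17 × 4.047 × 10^5 × 1.554 = 1.069 × 10^5 m³
Confined: ΔV_c = S × A × Δh = 6 × 10^-4 × 4.047 × 10^5 × 1.554 = 377.4 m³
Ratio = ΔV_u / ΔV_c = Sy / S = 0.17 / 6 × 10^-4 = 283.3

ΔV_u / ΔV_c ≈ 283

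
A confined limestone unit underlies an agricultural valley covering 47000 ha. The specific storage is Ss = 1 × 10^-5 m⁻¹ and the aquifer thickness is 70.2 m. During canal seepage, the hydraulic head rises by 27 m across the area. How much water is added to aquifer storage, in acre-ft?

ΔV ≈ 7220 acre-ft

S = Ss × b = 1 × 10^-5 m⁻¹ × 70.2 m = 7.02 × 10^-4
A = 47000 ha = 4.7 × 10^8 m²
ΔV = S × A × Δh = 7.02 × 10^-4 × 4.7 × 10^8 m² × 27 m = 8.908 × 10^6 m³
ΔV = 8.908 × 10^6 m³ = 7222 acre-ft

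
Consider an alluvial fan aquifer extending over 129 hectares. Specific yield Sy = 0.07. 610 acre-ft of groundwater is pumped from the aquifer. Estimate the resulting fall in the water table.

A = 129 hectares = 1.29 × 10^6 m²
ΔV = 610 acre-ft = 7.524 × 10^5 m³
Δh = ΔV / (Sy × A) = 7.524 × 10^5 m³ / (0.07 × 1.29 × 10^6 m²) = 8.332 m

Δh ≈ 8.33 m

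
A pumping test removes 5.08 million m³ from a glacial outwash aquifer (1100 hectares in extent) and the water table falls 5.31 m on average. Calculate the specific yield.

A = 1100 hectares = 1.1 × 10^7 m²
ΔV = 5.08 million m³ = 5.08 × 10^6 m³
Sy = ΔV / (A × Δh) = 5.08 × 10^6 m³ / (1.1 × 10^7 m² × 5.31 m) = 0.08697

Sy ≈ 0.087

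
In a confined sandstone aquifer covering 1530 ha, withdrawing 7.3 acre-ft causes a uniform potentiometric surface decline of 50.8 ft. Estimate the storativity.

A = 1530 ha = 1.53 × 10^7 m²
Δh = 50.8 ft = 15.48 m
ΔV = 7.3 acre-ft = 9004 m³
S = ΔV / (A × Δh) = 9004 m³ / (1.53 × 10^7 m² × 15.48 m) = 3.801 × 10^-5

S ≈ 3.8 × 10^-5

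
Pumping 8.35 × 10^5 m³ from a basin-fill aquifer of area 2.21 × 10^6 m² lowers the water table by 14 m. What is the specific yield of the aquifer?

Sy = ΔV / (A × Δh) = 8.35 × 10^5 m³ / (2.21 × 10^6 m² × 14 m) = 0.02699

Sy ≈ 0.027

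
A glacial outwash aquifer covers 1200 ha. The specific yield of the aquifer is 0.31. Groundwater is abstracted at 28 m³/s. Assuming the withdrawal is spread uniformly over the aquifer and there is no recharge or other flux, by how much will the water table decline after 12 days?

A = 1200 ha = 1.2 × 10^7 m²
Q = 28 m³/s = 2.419 × 10^6 m³/d
ΔV = Q × t = 2.419 × 10^6 m³/d × 12 d = 2.903 × 10^7 m³
Δh = ΔV / (Sy × A) = 2.903 × 10^7 / (0.31 × 1.2 × 10^7) = 7.804 m

Δh ≈ 7.8 m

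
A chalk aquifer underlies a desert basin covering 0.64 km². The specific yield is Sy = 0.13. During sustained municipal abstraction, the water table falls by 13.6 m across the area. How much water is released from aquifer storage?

ΔV ≈ 1.13 × 10^6 m³

A = 0.64 km² = 6.4 × 10^5 m²
ΔV = Sy × A × Δh = 0.13 × 6.4 × 10^5 m² × 13.6 m = 1.132 × 10^6 m³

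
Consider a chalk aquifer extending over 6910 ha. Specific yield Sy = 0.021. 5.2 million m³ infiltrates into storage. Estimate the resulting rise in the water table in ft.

Δh ≈ 11.8 ft

A = 6910 ha = 6.91 × 10^7 m²
ΔV = 5.2 million m³ = 5.2 × 10^6 m³
Δh = ΔV / (Sy × A) = 5.2 × 10^6 m³ / (0.021 × 6.91 × 10^7 m²) = 3.583 m
Δh = 3.583 m = 11.76 ft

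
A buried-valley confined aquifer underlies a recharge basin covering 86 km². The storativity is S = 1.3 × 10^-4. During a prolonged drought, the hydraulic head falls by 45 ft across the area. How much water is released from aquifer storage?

A = 86 km² = 8.6 × 10^7 m²
Δh = 45 ft = 13.72 m
ΔV = S × A × Δh = 1.3 × 10^-4 × 8.6 × 10^7 m² × 13.72 m = 1.533 × 10^5 m³

ΔV ≈ 1.53 × 10^5 m³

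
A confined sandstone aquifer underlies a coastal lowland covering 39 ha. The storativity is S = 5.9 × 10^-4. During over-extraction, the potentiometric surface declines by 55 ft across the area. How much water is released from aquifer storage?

A = 39 ha = 3.9 × 10^5 m²
Δh = 55 ft = 16.76 m
ΔV = S × A × Δh = 5.9 × 10^-4 × 3.9 × 10^5 m² × 16.76 m = 3857 m³

ΔV ≈ 3860 m³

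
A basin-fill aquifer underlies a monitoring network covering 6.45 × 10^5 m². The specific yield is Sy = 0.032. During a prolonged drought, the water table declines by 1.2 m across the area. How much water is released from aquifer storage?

ΔV = Sy × A × Δh = 0.032 × 6.45 × 10^5 m² × 1.2 m = 24770 m³

ΔV ≈ 24800 m³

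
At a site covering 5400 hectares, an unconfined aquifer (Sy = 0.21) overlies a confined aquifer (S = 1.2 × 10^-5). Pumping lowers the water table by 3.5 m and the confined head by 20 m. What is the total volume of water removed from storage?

A = 5400 hectares = 5.4 × 10^7 m²
Unconfined: ΔV_u = Sy × A × Δh_u = 0.21 × 5.4 × 10^7 × 3.5 = 3.969 × 10^7 m³
Confined: ΔV_c = S × A × Δh_c = 1.2 × 10^-5 × 5.4 × 10^7 × 20 = 12960 m³
Total ΔV = 3.969 × 10^7 + 12960 = 3.97 × 10^7 m³

ΔV ≈ 3.97 × 10^7 m³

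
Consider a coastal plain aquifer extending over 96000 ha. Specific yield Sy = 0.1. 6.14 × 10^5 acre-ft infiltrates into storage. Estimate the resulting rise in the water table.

A = 96000 ha = 9.6 × 10^8 m²
ΔV = 6.14 × 10^5 acre-ft = 7.574 × 10^8 m³
Δh = ΔV / (Sy × A) = 7.574 × 10^8 m³ / (0.1 × 9.6 × 10^8 m²) = 7.889 m

Δh ≈ 7.89 m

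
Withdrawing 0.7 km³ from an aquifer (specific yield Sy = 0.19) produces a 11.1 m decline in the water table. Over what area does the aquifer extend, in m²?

A ≈ 3.32 × 10^8 m²

ΔV = 0.7 km³ = 7 × 10^8 m³
A = ΔV / (Sy × Δh) = 7 × 10^8 / (0.19 × 11.1) = 3.319 × 10^8 m²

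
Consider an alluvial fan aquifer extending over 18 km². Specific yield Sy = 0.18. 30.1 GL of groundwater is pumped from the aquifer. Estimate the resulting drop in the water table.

A = 18 km² = 1.8 × 10^7 m²
ΔV = 30.1 GL = 3.01 × 10^7 m³
Δh = ΔV / (Sy × A) = 3.01 × 10^7 m³ / (0.18 × 1.8 × 10^7 m²) = 9.29 m

Δh ≈ 9.29 m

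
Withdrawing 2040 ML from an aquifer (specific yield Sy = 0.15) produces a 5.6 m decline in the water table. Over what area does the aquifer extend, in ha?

A ≈ 243 ha

ΔV = 2040 ML = 2.04 × 10^6 m³
A = ΔV / (Sy × Δh) = 2.04 × 10^6 / (0.15 × 5.6) = 2.429 × 10^6 m²
A = 2.429 × 10^6 m² = 242.9 ha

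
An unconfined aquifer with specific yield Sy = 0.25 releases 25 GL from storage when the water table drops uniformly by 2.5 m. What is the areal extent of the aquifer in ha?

A ≈ 4000 ha

ΔV = 25 GL = 2.5 × 10^7 m³
A = ΔV / (Sy × Δh) = 2.5 × 10^7 / (0.25 × 2.5) = 4 × 10^7 m²
A = 4 × 10^7 m² = 4000 ha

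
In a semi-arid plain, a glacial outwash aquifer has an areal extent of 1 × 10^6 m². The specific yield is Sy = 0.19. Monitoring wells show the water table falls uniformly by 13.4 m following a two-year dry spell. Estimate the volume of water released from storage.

ΔV = Sy × A × Δh = 0.19 × 1 × 10^6 m² × 13.4 m = 2.546 × 10^6 m³

ΔV ≈ 2.55 × 10^6 m³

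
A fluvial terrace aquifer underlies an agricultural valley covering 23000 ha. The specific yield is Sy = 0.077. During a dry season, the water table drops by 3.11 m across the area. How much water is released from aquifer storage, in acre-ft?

ΔV ≈ 44700 acre-ft

A = 23000 ha = 2.3 × 10^8 m²
ΔV = Sy × A × Δh = 0.077 × 2.3 × 10^8 m² × 3.11 m = 5.508 × 10^7 m³
ΔV = 5.508 × 10^7 m³ = 44650 acre-ft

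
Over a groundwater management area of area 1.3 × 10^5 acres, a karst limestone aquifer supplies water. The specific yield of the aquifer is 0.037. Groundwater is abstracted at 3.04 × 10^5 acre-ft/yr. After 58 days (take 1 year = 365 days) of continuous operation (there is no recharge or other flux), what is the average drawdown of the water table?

A = 1.3 × 10^5 acres = 5.261 × 10^8 m²
Q = 3.04 × 10^5 acre-ft/yr = 1.027 × 10^6 m³/d
ΔV = Q × t = 1.027 × 10^6 m³/d × 58 d = 5.959 × 10^7 m³
Δh = ΔV / (Sy × A) = 5.959 × 10^7 / (0.037 × 5.261 × 10^8) = 3.061 m

Δh ≈ 3.06 m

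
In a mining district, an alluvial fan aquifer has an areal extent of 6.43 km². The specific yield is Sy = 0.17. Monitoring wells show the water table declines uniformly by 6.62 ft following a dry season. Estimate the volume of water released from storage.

ΔV ≈ 2.21 × 10^6 m³

A = 6.43 km² = 6.43 × 10^6 m²
Δh = 6.62 ft = 2.018 m
ΔV = Sy × A × Δh = 0.17 × 6.43 × 10^6 m² × 2.018 m = 2.206 × 10^6 m³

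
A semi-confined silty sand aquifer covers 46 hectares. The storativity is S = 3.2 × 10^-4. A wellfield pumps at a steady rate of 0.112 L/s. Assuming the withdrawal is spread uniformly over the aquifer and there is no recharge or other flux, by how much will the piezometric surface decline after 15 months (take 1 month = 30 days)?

Δh ≈ 29.6 m

A = 46 hectares = 4.6 × 10^5 m²
Q = 0.112 L/s = 9.677 m³/d
t = 15 months = 450 d
ΔV = Q × t = 9.677 m³/d × 450 d = 4355 m³
Δh = ΔV / (S × A) = 4355 / (3.2 × 10^-4 × 4.6 × 10^5) = 29.58 m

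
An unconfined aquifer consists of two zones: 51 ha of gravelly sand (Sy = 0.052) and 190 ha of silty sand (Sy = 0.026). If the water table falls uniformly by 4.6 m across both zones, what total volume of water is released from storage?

A₁ = 51 ha = 5.1 × 10^5 m²; A₂ = 190 ha = 1.9 × 10^6 m²
ΔV₁ = 0.052 × 5.1 × 10^5 × 4.6 = 1.22 × 10^5 m³
ΔV₂ = 0.026 × 1.9 × 10^6 × 4.6 = 2.272 × 10^5 m³
ΔV = ΔV₁ + ΔV₂ = 3.492 × 10^5 m³

ΔV ≈ 3.49 × 10^5 m³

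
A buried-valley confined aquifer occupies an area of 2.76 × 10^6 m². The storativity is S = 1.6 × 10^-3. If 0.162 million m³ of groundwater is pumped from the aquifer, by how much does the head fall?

Δh ≈ 36.7 m

ΔV = 0.162 million m³ = 1.62 × 10^5 m³
Δh = ΔV / (S × A) = 1.62 × 10^5 m³ / (0.0016 × 2.76 × 10^6 m²) = 36.68 m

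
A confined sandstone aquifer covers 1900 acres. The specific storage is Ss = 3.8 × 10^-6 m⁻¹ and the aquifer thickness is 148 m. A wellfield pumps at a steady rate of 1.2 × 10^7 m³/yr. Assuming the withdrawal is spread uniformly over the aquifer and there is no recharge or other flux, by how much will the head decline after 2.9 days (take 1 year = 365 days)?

S = Ss × b = 3.8 × 10^-6 m⁻¹ × 148 m = 5.624 × 10^-4
A = 1900 acres = 7.689 × 10^6 m²
Q = 1.2 × 10^7 m³/yr = 32880 m³/d
ΔV = Q × t = 32880 m³/d × 2.9 d = 95340 m³
Δh = ΔV / (S × A) = 95340 / (5.624 × 10^-4 × 7.689 × 10^6) = 22.05 m

Δh ≈ 22 m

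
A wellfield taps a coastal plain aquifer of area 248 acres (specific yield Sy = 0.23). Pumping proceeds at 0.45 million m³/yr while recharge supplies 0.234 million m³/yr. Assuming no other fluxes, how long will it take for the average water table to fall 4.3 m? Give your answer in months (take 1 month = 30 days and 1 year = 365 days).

A = 248 acres = 1.004 × 10^6 m²
ΔV = Sy × A × Δh = 0.23 × 1.004 × 10^6 × 4.3 = 9.926 × 10^5 m³
Net withdrawal = 0.45 − 0.234 = 0.216 million m³/yr = 591.8 m³/d
t = ΔV / Q = 9.926 × 10^5 m³ / 591.8 m³/d = 1677 d
t = 1677 d ≈ 55.91 months

t ≈ 55.9 months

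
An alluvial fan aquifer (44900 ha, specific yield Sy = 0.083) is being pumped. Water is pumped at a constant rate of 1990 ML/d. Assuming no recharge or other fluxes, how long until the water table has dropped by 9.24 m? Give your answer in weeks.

A = 44900 ha = 4.49 × 10^8 m²
ΔV = Sy × A × Δh = 0.083 × 4.49 × 10^8 × 9.24 = 3.443 × 10^8 m³
Q = 1990 ML/d = 1.99 × 10^6 m³/d
t = ΔV / Q = 3.443 × 10^8 m³ / 1.99 × 10^6 m³/d = 173 d
t = 173 d ≈ 24.72 weeks

t ≈ 24.7 weeks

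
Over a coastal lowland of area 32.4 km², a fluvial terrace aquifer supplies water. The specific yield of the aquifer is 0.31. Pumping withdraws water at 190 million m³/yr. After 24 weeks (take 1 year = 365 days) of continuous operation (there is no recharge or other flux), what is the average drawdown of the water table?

Δh ≈ 8.71 m

A = 32.4 km² = 3.24 × 10^7 m²
Q = 190 million m³/yr = 5.205 × 10^5 m³/d
t = 24 weeks = 168 d
ΔV = Q × t = 5.205 × 10^5 m³/d × 168 d = 8.745 × 10^7 m³
Δh = ΔV / (Sy × A) = 8.745 × 10^7 / (0.31 × 3.24 × 10^7) = 8.707 m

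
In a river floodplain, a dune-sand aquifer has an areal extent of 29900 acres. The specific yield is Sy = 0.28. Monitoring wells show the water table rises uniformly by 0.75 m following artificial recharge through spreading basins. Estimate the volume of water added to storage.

ΔV ≈ 2.54 × 10^7 m³

A = 29900 acres = 1.21 × 10^8 m²
ΔV = Sy × A × Δh = 0.28 × 1.21 × 10^8 m² × 0.75 m = 2.541 × 10^7 m³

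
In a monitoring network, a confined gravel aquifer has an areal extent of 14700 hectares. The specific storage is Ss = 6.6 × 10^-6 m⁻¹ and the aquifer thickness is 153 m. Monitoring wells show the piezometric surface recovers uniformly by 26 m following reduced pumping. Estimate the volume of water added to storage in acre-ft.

S = Ss × b = 6.6 × 10^-6 m⁻¹ × 153 m = 1.01 × 10^-3
A = 14700 hectares = 1.47 × 10^8 m²
ΔV = S × A × Δh = 0.00101 × 1.47 × 10^8 m² × 26 m = 3.859 × 10^6 m³
ΔV = 3.859 × 10^6 m³ = 3129 acre-ft

ΔV ≈ 3130 acre-ft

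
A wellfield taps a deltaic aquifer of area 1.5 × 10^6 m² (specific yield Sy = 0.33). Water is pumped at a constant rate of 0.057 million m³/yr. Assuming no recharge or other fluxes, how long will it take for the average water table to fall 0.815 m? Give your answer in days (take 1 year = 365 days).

ΔV = Sy × A × Δh = 0.33 × 1.5 × 10^6 × 0.815 = 4.034 × 10^5 m³
Q = 0.057 million m³/yr = 156.2 m³/d
t = ΔV / Q = 4.034 × 10^5 m³ / 156.2 m³/d = 2583 d

t ≈ 2580 days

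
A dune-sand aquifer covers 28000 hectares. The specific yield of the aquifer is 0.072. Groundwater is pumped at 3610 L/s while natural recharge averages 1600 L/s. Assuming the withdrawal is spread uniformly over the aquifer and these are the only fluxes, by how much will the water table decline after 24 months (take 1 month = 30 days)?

A = 28000 hectares = 2.8 × 10^8 m²
Net abstraction = 3610 − 1600 = 2010 L/s
Q_net = 2010 L/s = 1.737 × 10^5 m³/d
t = 24 months = 720 d
ΔV = Q × t = 1.737 × 10^5 m³/d × 720 d = 1.25 × 10^8 m³
Δh = ΔV / (Sy × A) = 1.25 × 10^8 / (0.072 × 2.8 × 10^8) = 6.202 m

Δh ≈ 6.2 m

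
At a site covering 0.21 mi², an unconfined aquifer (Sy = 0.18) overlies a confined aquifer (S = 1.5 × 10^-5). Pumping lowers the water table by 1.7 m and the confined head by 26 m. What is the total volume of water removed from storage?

ΔV ≈ 1.67 × 10^5 m³

A = 0.21 mi² = 5.439 × 10^5 m²
Unconfined: ΔV_u = Sy × A × Δh_u = 0.18 × 5.439 × 10^5 × 1.7 = 1.664 × 10^5 m³
Confined: ΔV_c = S × A × Δh_c = 1.5 × 10^-5 × 5.439 × 10^5 × 26 = 212.1 m³
Total ΔV = 1.664 × 10^5 + 212.1 = 1.666 × 10^5 m³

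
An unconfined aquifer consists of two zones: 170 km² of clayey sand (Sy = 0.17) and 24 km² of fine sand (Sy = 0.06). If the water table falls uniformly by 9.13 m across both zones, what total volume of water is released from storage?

ΔV ≈ 2.77 × 10^8 m³

A₁ = 170 km² = 1.7 × 10^8 m²; A₂ = 24 km² = 2.4 × 10^7 m²
ΔV₁ = 0.17 × 1.7 × 10^8 × 9.13 = 2.639 × 10^8 m³
ΔV₂ = 0.06 × 2.4 × 10^7 × 9.13 = 1.315 × 10^7 m³
ΔV = ΔV₁ + ΔV₂ = 2.77 × 10^8 m³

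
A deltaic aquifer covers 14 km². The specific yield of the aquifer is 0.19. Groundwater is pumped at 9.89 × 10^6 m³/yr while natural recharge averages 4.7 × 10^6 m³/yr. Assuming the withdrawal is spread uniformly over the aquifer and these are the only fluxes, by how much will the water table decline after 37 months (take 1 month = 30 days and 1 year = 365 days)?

A = 14 km² = 1.4 × 10^7 m²
Net abstraction = 9.89 × 10^6 − 4.7 × 10^6 = 5.19 × 10^6 m³/yr
Q_net = 5.19 × 10^6 m³/yr = 14220 m³/d
t = 37 months = 1110 d
ΔV = Q × t = 14220 m³/d × 1110 d = 1.578 × 10^7 m³
Δh = ΔV / (Sy × A) = 1.578 × 10^7 / (0.19 × 1.4 × 10^7) = 5.934 m

Δh ≈ 5.93 m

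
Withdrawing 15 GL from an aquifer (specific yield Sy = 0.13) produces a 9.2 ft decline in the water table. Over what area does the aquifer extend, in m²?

A ≈ 4.11 × 10^7 m²

Δh = 9.2 ft = 2.804 m
ΔV = 15 GL = 1.5 × 10^7 m³
A = ΔV / (Sy × Δh) = 1.5 × 10^7 / (0.13 × 2.804) = 4.115 × 10^7 m²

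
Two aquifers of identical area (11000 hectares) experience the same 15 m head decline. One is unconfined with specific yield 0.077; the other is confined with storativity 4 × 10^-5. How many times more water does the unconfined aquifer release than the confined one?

ΔV_u / ΔV_c ≈ 1920

A = 11000 hectares = 1.1 × 10^8 m²
Unconfined: ΔV_u = Sy × A × Δh = 0.077 × 1.1 × 10^8 × 15 = 1.27 × 10^8 m³
Confined: ΔV_c = S × A × Δh = 4 × 10^-5 × 1.1 × 10^8 × 15 = 66000 m³
Ratio = ΔV_u / ΔV_c = Sy / S = 0.077 / 4 × 10^-5 = 1925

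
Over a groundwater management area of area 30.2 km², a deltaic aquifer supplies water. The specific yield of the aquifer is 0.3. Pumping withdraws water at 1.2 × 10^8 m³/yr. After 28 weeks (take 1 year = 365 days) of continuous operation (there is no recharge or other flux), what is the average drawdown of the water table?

A = 30.2 km² = 3.02 × 10^7 m²
Q = 1.2 × 10^8 m³/yr = 3.288 × 10^5 m³/d
t = 28 weeks = 196 d
ΔV = Q × t = 3.288 × 10^5 m³/d × 196 d = 6.444 × 10^7 m³
Δh = ΔV / (Sy × A) = 6.444 × 10^7 / (0.3 × 3.02 × 10^7) = 7.112 m

Δh ≈ 7.11 m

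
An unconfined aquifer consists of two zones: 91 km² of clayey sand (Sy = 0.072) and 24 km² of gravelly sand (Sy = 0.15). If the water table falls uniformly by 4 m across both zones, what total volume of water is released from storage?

A₁ = 91 km² = 9.1 × 10^7 m²; A₂ = 24 km² = 2.4 × 10^7 m²
ΔV₁ = 0.072 × 9.1 × 10^7 × 4 = 2.621 × 10^7 m³
ΔV₂ = 0.15 × 2.4 × 10^7 × 4 = 1.44 × 10^7 m³
ΔV = ΔV₁ + ΔV₂ = 4.061 × 10^7 m³

ΔV ≈ 4.06 × 10^7 m³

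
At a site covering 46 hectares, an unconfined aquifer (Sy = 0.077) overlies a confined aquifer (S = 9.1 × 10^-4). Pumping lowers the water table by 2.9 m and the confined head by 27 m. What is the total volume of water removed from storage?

A = 46 hectares = 4.6 × 10^5 m²
Unconfined: ΔV_u = Sy × A × Δh_u = 0.077 × 4.6 × 10^5 × 2.9 = 1.027 × 10^5 m³
Confined: ΔV_c = S × A × Δh_c = 9.1 × 10^-4 × 4.6 × 10^5 × 27 = 11300 m³
Total ΔV = 1.027 × 10^5 + 11300 = 1.14 × 10^5 m³

ΔV ≈ 1.14 × 10^5 m³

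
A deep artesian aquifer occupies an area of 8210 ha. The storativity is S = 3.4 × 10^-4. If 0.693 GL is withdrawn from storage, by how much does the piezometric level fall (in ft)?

Δh ≈ 81.5 ft

A = 8210 ha = 8.21 × 10^7 m²
ΔV = 0.693 GL = 6.93 × 10^5 m³
Δh = ΔV / (S × A) = 6.93 × 10^5 m³ / (3.4 × 10^-4 × 8.21 × 10^7 m²) = 24.83 m
Δh = 24.83 m = 81.45 ft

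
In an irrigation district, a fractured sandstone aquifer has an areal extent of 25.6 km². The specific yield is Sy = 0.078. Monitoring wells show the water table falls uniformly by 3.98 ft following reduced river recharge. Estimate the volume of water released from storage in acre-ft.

ΔV ≈ 1960 acre-ft

A = 25.6 km² = 2.56 × 10^7 m²
Δh = 3.98 ft = 1.213 m
ΔV = Sy × A × Δh = 0.078 × 2.56 × 10^7 m² × 1.213 m = 2.422 × 10^6 m³
ΔV = 2.422 × 10^6 m³ = 1964 acre-ft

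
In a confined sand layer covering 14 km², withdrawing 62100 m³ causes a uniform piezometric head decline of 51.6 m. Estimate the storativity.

S ≈ 8.6 × 10^-5

A = 14 km² = 1.4 × 10^7 m²
S = ΔV / (A × Δh) = 62100 m³ / (1.4 × 10^7 m² × 51.6 m) = 8.596 × 10^-5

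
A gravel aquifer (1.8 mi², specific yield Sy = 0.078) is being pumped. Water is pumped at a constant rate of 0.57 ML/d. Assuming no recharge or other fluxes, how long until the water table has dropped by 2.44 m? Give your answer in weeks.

A = 1.8 mi² = 4.662 × 10^6 m²
ΔV = Sy × A × Δh = 0.078 × 4.662 × 10^6 × 2.44 = 8.873 × 10^5 m³
Q = 0.57 ML/d = 570 m³/d
t = ΔV / Q = 8.873 × 10^5 m³ / 570 m³/d = 1557 d
t = 1557 d ≈ 222.4 weeks

t ≈ 222 weeks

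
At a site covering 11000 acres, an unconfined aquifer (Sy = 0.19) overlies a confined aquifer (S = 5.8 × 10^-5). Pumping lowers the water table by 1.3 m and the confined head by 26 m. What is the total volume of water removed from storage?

A = 11000 acres = 4.452 × 10^7 m²
Unconfined: ΔV_u = Sy × A × Δh_u = 0.19 × 4.452 × 10^7 × 1.3 = 1.1 × 10^7 m³
Confined: ΔV_c = S × A × Δh_c = 5.8 × 10^-5 × 4.452 × 10^7 × 26 = 67130 m³
Total ΔV = 1.1 × 10^7 + 67130 = 1.106 × 10^7 m³

ΔV ≈ 1.11 × 10^7 m³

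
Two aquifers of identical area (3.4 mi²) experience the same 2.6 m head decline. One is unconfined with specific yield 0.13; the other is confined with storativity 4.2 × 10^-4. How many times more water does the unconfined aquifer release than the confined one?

ΔV_u / ΔV_c ≈ 310

A = 3.4 mi² = 8.806 × 10^6 m²
Unconfined: ΔV_u = Sy × A × Δh = 0.13 × 8.806 × 10^6 × 2.6 = 2.976 × 10^6 m³
Confined: ΔV_c = S × A × Δh = 4.2 × 10^-4 × 8.806 × 10^6 × 2.6 = 9616 m³
Ratio = ΔV_u / ΔV_c = Sy / S = 0.13 / 4.2 × 10^-4 = 309.5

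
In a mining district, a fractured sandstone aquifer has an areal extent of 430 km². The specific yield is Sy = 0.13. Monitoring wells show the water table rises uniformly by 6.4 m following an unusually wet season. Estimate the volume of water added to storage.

ΔV ≈ 3.58 × 10^8 m³

A = 430 km² = 4.3 × 10^8 m²
ΔV = Sy × A × Δh = 0.13 × 4.3 × 10^8 m² × 6.4 m = 3.578 × 10^8 m³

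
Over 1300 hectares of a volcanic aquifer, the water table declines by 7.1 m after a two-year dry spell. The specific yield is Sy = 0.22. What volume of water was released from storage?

ΔV ≈ 2.03 × 10^7 m³

A = 1300 hectares = 1.3 × 10^7 m²
ΔV = Sy × A × Δh = 0.22 × 1.3 × 10^7 m² × 7.1 m = 2.031 × 10^7 m³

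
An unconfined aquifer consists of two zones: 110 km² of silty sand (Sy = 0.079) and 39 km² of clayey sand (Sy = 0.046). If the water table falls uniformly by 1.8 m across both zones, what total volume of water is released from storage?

A₁ = 110 km² = 1.1 × 10^8 m²; A₂ = 39 km² = 3.9 × 10^7 m²
ΔV₁ = 0.079 × 1.1 × 10^8 × 1.8 = 1.564 × 10^7 m³
ΔV₂ = 0.046 × 3.9 × 10^7 × 1.8 = 3.229 × 10^6 m³
ΔV = ΔV₁ + ΔV₂ = 1.887 × 10^7 m³

ΔV ≈ 1.89 × 10^7 m³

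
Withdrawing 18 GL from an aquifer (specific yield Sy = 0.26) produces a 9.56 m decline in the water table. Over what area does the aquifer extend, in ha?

A ≈ 724 ha

ΔV = 18 GL = 1.8 × 10^7 m³
A = ΔV / (Sy × Δh) = 1.8 × 10^7 / (0.26 × 9.56) = 7.242 × 10^6 m²
A = 7.242 × 10^6 m² = 724.2 ha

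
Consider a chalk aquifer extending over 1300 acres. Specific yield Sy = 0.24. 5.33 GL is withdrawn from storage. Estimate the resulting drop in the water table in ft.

Δh ≈ 13.8 ft

A = 1300 acres = 5.261 × 10^6 m²
ΔV = 5.33 GL = 5.33 × 10^6 m³
Δh = ΔV / (Sy × A) = 5.33 × 10^6 m³ / (0.24 × 5.261 × 10^6 m²) = 4.221 m
Δh = 4.221 m = 13.85 ft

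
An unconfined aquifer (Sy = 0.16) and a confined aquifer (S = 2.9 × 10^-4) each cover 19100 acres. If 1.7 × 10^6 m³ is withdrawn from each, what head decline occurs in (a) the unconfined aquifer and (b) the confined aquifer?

Δh_u ≈ 0.137 m; Δh_c ≈ 75.8 m

A = 19100 acres = 7.729 × 10^7 m²
Unconfined: Δh_u = ΔV/(Sy·A) = 1.7 × 10^6/(0.16 × 7.729 × 10^7) = 0.1375 m
Confined: Δh_c = ΔV/(S·A) = 1.7 × 10^6/(2.9 × 10^-4 × 7.729 × 10^7) = 75.84 m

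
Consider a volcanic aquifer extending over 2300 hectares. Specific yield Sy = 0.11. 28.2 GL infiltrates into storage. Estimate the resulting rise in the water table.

Δh ≈ 11.1 m

A = 2300 hectares = 2.3 × 10^7 m²
ΔV = 28.2 GL = 2.82 × 10^7 m³
Δh = ΔV / (Sy × A) = 2.82 × 10^7 m³ / (0.11 × 2.3 × 10^7 m²) = 11.15 m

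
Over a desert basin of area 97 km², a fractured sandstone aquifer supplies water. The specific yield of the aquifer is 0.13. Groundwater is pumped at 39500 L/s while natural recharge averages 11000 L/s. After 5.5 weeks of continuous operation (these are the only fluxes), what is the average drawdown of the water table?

Δh ≈ 7.52 m

A = 97 km² = 9.7 × 10^7 m²
Net abstraction = 39500 − 11000 = 28500 L/s
Q_net = 28500 L/s = 2.462 × 10^6 m³/d
t = 5.5 weeks = 38.5 d
ΔV = Q × t = 2.462 × 10^6 m³/d × 38.5 d = 9.48 × 10^7 m³
Δh = ΔV / (Sy × A) = 9.48 × 10^7 / (0.13 × 9.7 × 10^7) = 7.518 m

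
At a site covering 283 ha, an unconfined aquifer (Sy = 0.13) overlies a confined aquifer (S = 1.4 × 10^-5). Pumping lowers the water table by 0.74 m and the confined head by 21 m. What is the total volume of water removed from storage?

A = 283 ha = 2.83 × 10^6 m²
Unconfined: ΔV_u = Sy × A × Δh_u = 0.13 × 2.83 × 10^6 × 0.74 = 2.722 × 10^5 m³
Confined: ΔV_c = S × A × Δh_c = 1.4 × 10^-5 × 2.83 × 10^6 × 21 = 832 m³
Total ΔV = 2.722 × 10^5 + 832 = 2.731 × 10^5 m³

ΔV ≈ 2.73 × 10^5 m³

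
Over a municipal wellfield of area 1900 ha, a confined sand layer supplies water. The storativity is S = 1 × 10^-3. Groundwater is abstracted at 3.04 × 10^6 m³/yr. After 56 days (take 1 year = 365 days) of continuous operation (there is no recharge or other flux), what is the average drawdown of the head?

Δh ≈ 24.5 m

A = 1900 ha = 1.9 × 10^7 m²
Q = 3.04 × 10^6 m³/yr = 8329 m³/d
ΔV = Q × t = 8329 m³/d × 56 d = 4.664 × 10^5 m³
Δh = ΔV / (S × A) = 4.664 × 10^5 / (0.001 × 1.9 × 10^7) = 24.55 m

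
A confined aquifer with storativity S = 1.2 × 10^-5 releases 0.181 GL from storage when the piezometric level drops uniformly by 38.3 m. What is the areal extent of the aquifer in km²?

ΔV = 0.181 GL = 1.81 × 10^5 m³
A = ΔV / (S × Δh) = 1.81 × 10^5 / (1.2 × 10^-5 × 38.3) = 3.938 × 10^8 m²
A = 3.938 × 10^8 m² = 393.8 km²

A ≈ 394 km²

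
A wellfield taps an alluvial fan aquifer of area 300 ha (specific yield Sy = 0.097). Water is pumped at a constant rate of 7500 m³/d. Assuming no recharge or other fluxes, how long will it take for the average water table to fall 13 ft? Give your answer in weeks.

A = 300 ha = 3 × 10^6 m²
Δh = 13 ft = 3.962 m
ΔV = Sy × A × Δh = 0.097 × 3 × 10^6 × 3.962 = 1.153 × 10^6 m³
t = ΔV / Q = 1.153 × 10^6 m³ / 7500 m³/d = 153.7 d
t = 153.7 d ≈ 21.96 weeks

t ≈ 22 weeks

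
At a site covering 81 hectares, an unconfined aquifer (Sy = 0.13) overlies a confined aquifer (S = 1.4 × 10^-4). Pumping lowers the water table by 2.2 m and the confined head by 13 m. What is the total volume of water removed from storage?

A = 81 hectares = 8.1 × 10^5 m²
Unconfined: ΔV_u = Sy × A × Δh_u = 0.13 × 8.1 × 10^5 × 2.2 = 2.317 × 10^5 m³
Confined: ΔV_c = S × A × Δh_c = 1.4 × 10^-4 × 8.1 × 10^5 × 13 = 1474 m³
Total ΔV = 2.317 × 10^5 + 1474 = 2.331 × 10^5 m³

ΔV ≈ 2.33 × 10^5 m³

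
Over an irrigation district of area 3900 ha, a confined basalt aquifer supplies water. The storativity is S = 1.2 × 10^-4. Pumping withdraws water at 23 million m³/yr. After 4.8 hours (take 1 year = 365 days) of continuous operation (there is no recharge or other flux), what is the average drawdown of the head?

Δh ≈ 2.69 m

A = 3900 ha = 3.9 × 10^7 m²
Q = 23 million m³/yr = 63010 m³/d
t = 4.8 hours = 0.2 d
ΔV = Q × t = 63010 m³/d × 0.2 d = 12600 m³
Δh = ΔV / (S × A) = 12600 / (1.2 × 10^-4 × 3.9 × 10^7) = 2.693 m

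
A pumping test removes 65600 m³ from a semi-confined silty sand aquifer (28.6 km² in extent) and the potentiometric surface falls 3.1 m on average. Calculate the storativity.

S ≈ 7.4 × 10^-4

A = 28.6 km² = 2.86 × 10^7 m²
S = ΔV / (A × Δh) = 65600 m³ / (2.86 × 10^7 m² × 3.1 m) = 7.399 × 10^-4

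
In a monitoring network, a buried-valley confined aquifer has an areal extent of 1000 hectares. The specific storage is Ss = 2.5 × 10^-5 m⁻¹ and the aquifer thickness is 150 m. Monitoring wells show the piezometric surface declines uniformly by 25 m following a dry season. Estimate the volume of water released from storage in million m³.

S = Ss × b = 2.5 × 10^-5 m⁻¹ × 150 m = 3.75 × 10^-3
A = 1000 hectares = 1 × 10^7 m²
ΔV = S × A × Δh = 0.00375 × 1 × 10^7 m² × 25 m = 9.375 × 10^5 m³
ΔV = 9.375 × 10^5 m³ = 0.9375 million m³

ΔV ≈ 0.938 million m³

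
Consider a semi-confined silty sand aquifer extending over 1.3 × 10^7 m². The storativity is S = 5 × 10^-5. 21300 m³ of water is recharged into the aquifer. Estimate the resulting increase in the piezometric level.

Δh = ΔV / (S × A) = 21300 m³ / (5 × 10^-5 × 1.3 × 10^7 m²) = 32.77 m

Δh ≈ 32.8 m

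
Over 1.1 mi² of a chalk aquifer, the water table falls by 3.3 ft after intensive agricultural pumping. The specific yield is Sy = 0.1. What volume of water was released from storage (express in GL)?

A = 1.1 mi² = 2.849 × 10^6 m²
Δh = 3.3 ft = 1.006 m
ΔV = Sy × A × Δh = 0.1 × 2.849 × 10^6 m² × 1.006 m = 2.866 × 10^5 m³
ΔV = 2.866 × 10^5 m³ = 0.2866 GL

ΔV ≈ 0.287 GL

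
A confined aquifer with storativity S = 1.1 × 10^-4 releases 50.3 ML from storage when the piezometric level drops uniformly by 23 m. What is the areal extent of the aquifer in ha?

A ≈ 1990 ha

ΔV = 50.3 ML = 50300 m³
A = ΔV / (S × Δh) = 50300 / (1.1 × 10^-4 × 23) = 1.988 × 10^7 m²
A = 1.988 × 10^7 m² = 1988 ha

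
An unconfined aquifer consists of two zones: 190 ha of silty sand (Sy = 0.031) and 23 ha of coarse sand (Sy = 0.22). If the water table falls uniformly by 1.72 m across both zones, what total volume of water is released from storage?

ΔV ≈ 1.88 × 10^5 m³

A₁ = 190 ha = 1.9 × 10^6 m²; A₂ = 23 ha = 2.3 × 10^5 m²
ΔV₁ = 0.031 × 1.9 × 10^6 × 1.72 = 1.013 × 10^5 m³
ΔV₂ = 0.22 × 2.3 × 10^5 × 1.72 = 87030 m³
ΔV = ΔV₁ + ΔV₂ = 1.883 × 10^5 m³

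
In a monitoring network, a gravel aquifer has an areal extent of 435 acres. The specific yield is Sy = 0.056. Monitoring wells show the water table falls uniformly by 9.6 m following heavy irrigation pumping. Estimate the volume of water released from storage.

A = 435 acres = 1.76 × 10^6 m²
ΔV = Sy × A × Δh = 0.056 × 1.76 × 10^6 m² × 9.6 m = 9.464 × 10^5 m³

ΔV ≈ 9.46 × 10^5 m³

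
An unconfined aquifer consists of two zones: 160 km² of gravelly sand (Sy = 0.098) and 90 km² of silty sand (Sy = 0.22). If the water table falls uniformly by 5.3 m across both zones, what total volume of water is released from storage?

ΔV ≈ 1.88 × 10^8 m³

A₁ = 160 km² = 1.6 × 10^8 m²; A₂ = 90 km² = 9 × 10^7 m²
ΔV₁ = 0.098 × 1.6 × 10^8 × 5.3 = 8.31 × 10^7 m³
ΔV₂ = 0.22 × 9 × 10^7 × 5.3 = 1.049 × 10^8 m³
ΔV = ΔV₁ + ΔV₂ = 1.88 × 10^8 m³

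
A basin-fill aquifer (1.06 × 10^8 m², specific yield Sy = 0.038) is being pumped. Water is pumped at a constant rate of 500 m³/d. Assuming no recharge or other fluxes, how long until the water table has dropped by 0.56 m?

ΔV = Sy × A × Δh = 0.038 × 1.06 × 10^8 × 0.56 = 2.256 × 10^6 m³
t = ΔV / Q = 2.256 × 10^6 m³ / 500 m³/d = 4511 d

t ≈ 4510 days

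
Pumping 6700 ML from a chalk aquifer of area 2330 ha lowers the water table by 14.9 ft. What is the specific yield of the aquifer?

Sy ≈ 0.063

A = 2330 ha = 2.33 × 10^7 m²
Δh = 14.9 ft = 4.542 m
ΔV = 6700 ML = 6.7 × 10^6 m³
Sy = ΔV / (A × Δh) = 6.7 × 10^6 m³ / (2.33 × 10^7 m² × 4.542 m) = 0.06332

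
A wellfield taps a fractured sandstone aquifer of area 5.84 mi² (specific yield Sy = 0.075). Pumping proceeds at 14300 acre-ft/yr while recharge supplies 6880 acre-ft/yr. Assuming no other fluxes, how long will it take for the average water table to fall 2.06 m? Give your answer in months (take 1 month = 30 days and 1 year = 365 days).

A = 5.84 mi² = 1.513 × 10^7 m²
ΔV = Sy × A × Δh = 0.075 × 1.513 × 10^7 × 2.06 = 2.337 × 10^6 m³
Net withdrawal = 14300 − 6880 = 7420 acre-ft/yr = 25080 m³/d
t = ΔV / Q = 2.337 × 10^6 m³ / 25080 m³/d = 93.2 d
t = 93.2 d ≈ 3.107 months

t ≈ 3.11 months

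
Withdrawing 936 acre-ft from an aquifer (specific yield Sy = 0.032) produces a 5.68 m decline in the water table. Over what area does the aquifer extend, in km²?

ΔV = 936 acre-ft = 1.155 × 10^6 m³
A = ΔV / (Sy × Δh) = 1.155 × 10^6 / (0.032 × 5.68) = 6.352 × 10^6 m²
A = 6.352 × 10^6 m² = 6.352 km²

A ≈ 6.35 km²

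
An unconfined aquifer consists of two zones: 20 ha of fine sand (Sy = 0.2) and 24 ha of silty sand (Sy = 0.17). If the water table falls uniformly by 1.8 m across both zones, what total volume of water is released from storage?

ΔV ≈ 1.45 × 10^5 m³

A₁ = 20 ha = 2 × 10^5 m²; A₂ = 24 ha = 2.4 × 10^5 m²
ΔV₁ = 0.2 × 2 × 10^5 × 1.8 = 72000 m³
ΔV₂ = 0.17 × 2.4 × 10^5 × 1.8 = 73440 m³
ΔV = ΔV₁ + ΔV₂ = 1.454 × 10^5 m³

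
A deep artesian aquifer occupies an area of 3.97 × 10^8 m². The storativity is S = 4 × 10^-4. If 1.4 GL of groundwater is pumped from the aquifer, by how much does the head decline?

ΔV = 1.4 GL = 1.4 × 10^6 m³
Δh = ΔV / (S × A) = 1.4 × 10^6 m³ / (4 × 10^-4 × 3.97 × 10^8 m²) = 8.816 m

Δh ≈ 8.82 m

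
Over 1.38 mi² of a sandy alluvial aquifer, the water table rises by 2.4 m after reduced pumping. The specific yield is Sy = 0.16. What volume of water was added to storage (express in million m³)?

A = 1.38 mi² = 3.574 × 10^6 m²
ΔV = Sy × A × Δh = 0.16 × 3.574 × 10^6 m² × 2.4 m = 1.372 × 10^6 m³
ΔV = 1.372 × 10^6 m³ = 1.372 million m³

ΔV ≈ 1.37 million m³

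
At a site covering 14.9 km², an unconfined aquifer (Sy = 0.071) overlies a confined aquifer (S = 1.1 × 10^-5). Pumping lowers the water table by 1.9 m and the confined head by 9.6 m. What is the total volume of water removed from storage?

A = 14.9 km² = 1.49 × 10^7 m²
Unconfined: ΔV_u = Sy × A × Δh_u = 0.071 × 1.49 × 10^7 × 1.9 = 2.01 × 10^6 m³
Confined: ΔV_c = S × A × Δh_c = 1.1 × 10^-5 × 1.49 × 10^7 × 9.6 = 1573 m³
Total ΔV = 2.01 × 10^6 + 1573 = 2.012 × 10^6 m³

ΔV ≈ 2.01 × 10^6 m³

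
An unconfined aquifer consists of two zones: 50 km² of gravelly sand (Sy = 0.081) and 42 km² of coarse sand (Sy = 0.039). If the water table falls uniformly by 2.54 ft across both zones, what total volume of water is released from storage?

A₁ = 50 km² = 5 × 10^7 m²; A₂ = 42 km² = 4.2 × 10^7 m²
Δh = 2.54 ft = 0.7742 m
ΔV₁ = 0.081 × 5 × 10^7 × 0.7742 = 3.135 × 10^6 m³
ΔV₂ = 0.039 × 4.2 × 10^7 × 0.7742 = 1.268 × 10^6 m³
ΔV = ΔV₁ + ΔV₂ = 4.404 × 10^6 m³

ΔV ≈ 4.4 × 10^6 m³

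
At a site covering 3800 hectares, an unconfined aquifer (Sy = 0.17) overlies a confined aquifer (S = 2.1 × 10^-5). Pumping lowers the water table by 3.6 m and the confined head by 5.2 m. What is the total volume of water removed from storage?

ΔV ≈ 2.33 × 10^7 m³

A = 3800 hectares = 3.8 × 10^7 m²
Unconfined: ΔV_u = Sy × A × Δh_u = 0.17 × 3.8 × 10^7 × 3.6 = 2.326 × 10^7 m³
Confined: ΔV_c = S × A × Δh_c = 2.1 × 10^-5 × 3.8 × 10^7 × 5.2 = 4150 m³
Total ΔV = 2.326 × 10^7 + 4150 = 2.326 × 10^7 m³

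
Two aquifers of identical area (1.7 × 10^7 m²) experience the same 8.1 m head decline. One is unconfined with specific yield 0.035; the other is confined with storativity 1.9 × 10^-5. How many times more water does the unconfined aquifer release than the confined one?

ΔV_u / ΔV_c ≈ 1840

Unconfined: ΔV_u = Sy × A × Δh = 0.035 × 1.7 × 10^7 × 8.1 = 4.819 × 10^6 m³
Confined: ΔV_c = S × A × Δh = 1.9 × 10^-5 × 1.7 × 10^7 × 8.1 = 2616 m³
Ratio = ΔV_u / ΔV_c = Sy / S = 0.035 / 1.9 × 10^-5 = 1842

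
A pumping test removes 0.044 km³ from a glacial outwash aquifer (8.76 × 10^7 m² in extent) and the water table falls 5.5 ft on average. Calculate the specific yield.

Δh = 5.5 ft = 1.676 m
ΔV = 0.044 km³ = 4.4 × 10^7 m³
Sy = ΔV / (A × Δh) = 4.4 × 10^7 m³ / (8.76 × 10^7 m² × 1.676 m) = 0.2996

Sy ≈ 0.3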